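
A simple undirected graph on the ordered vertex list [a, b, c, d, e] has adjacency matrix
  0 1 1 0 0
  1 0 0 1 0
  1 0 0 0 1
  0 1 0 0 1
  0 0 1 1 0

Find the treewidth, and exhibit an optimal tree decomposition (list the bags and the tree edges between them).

Every bag has size at most 3, so the width is 3 − 1 = 2 and tw(G) ≤ 2. The edges b–a–c–e–d–b form a cycle, so G is not a tree and its treewidth is at least 2. Hence tw(G) = 2 exactly.

Treewidth 2.
One optimal decomposition is:
Bags: B1 = {a, b, c}  B2 = {b, c, e}  B3 = {b, d, e}
Tree: B1–B2, B2–B3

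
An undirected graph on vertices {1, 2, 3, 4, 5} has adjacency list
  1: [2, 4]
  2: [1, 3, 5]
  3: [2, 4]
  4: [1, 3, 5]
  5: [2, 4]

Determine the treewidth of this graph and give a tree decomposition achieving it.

Each bag holds 3 vertices, so the decomposition has width 2, which upper-bounds the treewidth. For the lower bound, G contains the cycle 3–4–5–2–3, so G is not a forest; only forests have treewidth ≤ 1, hence tw(G) ≥ 2. Therefore the treewidth is 2.

Treewidth 2.
One optimal decomposition is:
Bags: B1 = {2, 3, 4}  B2 = {2, 4, 5}  B3 = {1, 2, 4}
Tree: B1–B2, B2–B3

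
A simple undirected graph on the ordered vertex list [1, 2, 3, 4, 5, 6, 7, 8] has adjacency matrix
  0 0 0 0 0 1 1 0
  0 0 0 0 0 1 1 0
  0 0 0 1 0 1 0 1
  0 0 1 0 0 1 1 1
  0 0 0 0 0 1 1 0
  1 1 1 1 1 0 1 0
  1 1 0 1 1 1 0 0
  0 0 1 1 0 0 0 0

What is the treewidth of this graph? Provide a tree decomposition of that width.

Treewidth 2.
Bags: B1 = {3, 4, 6}  B2 = {4, 6, 7}  B3 = {2, 6, 7}  B4 = {1, 6, 7}  B5 = {3, 4, 8}  B6 = {5, 6, 7}
Tree: B1–B2, B2–B3, B2–B4, B1–B5, B2–B6

Each bag holds 3 vertices, so the decomposition has width 2, which upper-bounds the treewidth. Conversely, {3, 4, 8} is a clique of size 3, and the vertices of any clique must share a bag in every tree decomposition; so some bag has ≥ 3 vertices and tw(G) ≥ 2. Combining the bounds, tw(G) = 2.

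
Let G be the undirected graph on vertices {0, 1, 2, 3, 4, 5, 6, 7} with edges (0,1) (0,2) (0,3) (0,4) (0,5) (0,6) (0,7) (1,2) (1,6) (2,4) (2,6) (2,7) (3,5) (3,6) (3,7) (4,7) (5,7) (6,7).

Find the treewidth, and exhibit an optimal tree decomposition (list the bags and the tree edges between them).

Every bag has size at most 4, so the width is 4 − 1 = 3 and tw(G) ≤ 3. For the lower bound, the 4 vertices {0, 1, 2, 6} are pairwise adjacent, and any tree decomposition puts a clique entirely inside one bag — forcing width ≥ 3. Combining the bounds, tw(G) = 3.

Treewidth 3.
One optimal decomposition is:
Bags: B1 = {0, 2, 6, 7}  B2 = {0, 2, 4, 7}  B3 = {0, 1, 2, 6}  B4 = {0, 3, 6, 7}  B5 = {0, 3, 5, 7}
Tree: B1–B2, B1–B3, B1–B4, B4–B5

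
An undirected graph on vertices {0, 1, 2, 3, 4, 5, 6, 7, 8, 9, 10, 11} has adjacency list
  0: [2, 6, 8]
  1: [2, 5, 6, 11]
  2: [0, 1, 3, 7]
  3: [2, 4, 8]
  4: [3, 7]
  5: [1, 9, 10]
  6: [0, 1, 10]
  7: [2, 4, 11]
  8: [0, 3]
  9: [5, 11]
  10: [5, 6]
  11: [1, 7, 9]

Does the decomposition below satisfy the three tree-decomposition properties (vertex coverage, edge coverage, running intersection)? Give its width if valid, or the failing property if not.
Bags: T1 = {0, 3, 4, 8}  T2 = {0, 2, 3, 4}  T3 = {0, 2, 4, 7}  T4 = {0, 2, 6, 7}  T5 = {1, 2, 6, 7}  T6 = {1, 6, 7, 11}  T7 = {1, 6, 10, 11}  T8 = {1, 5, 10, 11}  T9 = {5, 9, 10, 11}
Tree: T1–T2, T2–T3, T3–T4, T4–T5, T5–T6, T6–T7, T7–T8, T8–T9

Vertex coverage: the bags together contain {0, 1, 2, 3, 4, 5, 6, 7, 8, 9, 10, 11}, the full vertex set. Edge coverage: each edge of G has both endpoints in at least one bag. Running intersection: for every vertex, the bags containing it form a connected subtree. All three properties hold, so this is a valid tree decomposition of width max|bag| − 1 = 3, and hence tw(G) ≤ 3.

Yes; width 3.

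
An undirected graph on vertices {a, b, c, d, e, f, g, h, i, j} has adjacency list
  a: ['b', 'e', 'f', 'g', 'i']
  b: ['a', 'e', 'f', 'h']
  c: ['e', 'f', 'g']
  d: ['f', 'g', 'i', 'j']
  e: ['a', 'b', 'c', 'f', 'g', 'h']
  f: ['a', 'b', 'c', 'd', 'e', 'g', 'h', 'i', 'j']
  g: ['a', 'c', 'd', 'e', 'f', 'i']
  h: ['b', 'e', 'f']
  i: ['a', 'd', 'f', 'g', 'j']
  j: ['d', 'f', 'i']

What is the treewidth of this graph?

3

A width-3 tree decomposition is:
Bags: B1 = {a, e, f, g}  B2 = {a, b, e, f}  B3 = {a, f, g, i}  B4 = {d, f, g, i}  B5 = {c, e, f, g}  B6 = {d, f, i, j}  B7 = {b, e, f, h}
Tree: B1–B2, B1–B3, B3–B4, B1–B5, B4–B6, B2–B7
The largest bag has 4 vertices, giving width 3; this decomposition certifies tw(G) ≤ 3. Conversely, {c, e, f, g} is a clique of size 4, and the vertices of any clique must share a bag in every tree decomposition; so some bag has ≥ 4 vertices and tw(G) ≥ 3. Combining the bounds, tw(G) = 3.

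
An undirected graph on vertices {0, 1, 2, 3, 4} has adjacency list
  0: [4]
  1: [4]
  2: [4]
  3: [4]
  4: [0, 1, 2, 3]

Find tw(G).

1

A width-1 tree decomposition is:
Bags: B1 = {0, 4}  B2 = {2, 4}  B3 = {1, 4}  B4 = {3, 4}
Tree: B1–B2, B1–B3, B2–B4
The largest bag has 2 vertices, giving width 1; this decomposition certifies tw(G) ≤ 1. G has an edge, so its treewidth is at least 1. The upper and lower bounds meet at 1, so that is the treewidth.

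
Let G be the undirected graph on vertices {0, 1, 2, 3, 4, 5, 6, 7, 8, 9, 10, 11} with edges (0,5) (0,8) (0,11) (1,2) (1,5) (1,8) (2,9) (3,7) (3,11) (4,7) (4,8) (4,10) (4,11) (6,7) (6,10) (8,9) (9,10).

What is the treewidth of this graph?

3

A width-3 tree decomposition is:
Bags: B1 = {1, 2, 5, 9}  B2 = {1, 5, 8, 9}  B3 = {0, 5, 8, 9}  B4 = {0, 8, 9, 10}  B5 = {0, 4, 8, 10}  B6 = {0, 4, 10, 11}  B7 = {4, 6, 10, 11}  B8 = {4, 6, 7, 11}  B9 = {3, 6, 7, 11}
Tree: B1–B2, B2–B3, B3–B4, B4–B5, B5–B6, B6–B7, B7–B8, B8–B9
The largest bag has 4 vertices, giving width 3; this decomposition certifies tw(G) ≤ 3. For the lower bound: the 4 vertex sets {1,2,5}, {9}, {8}, {0,4,10,11} are disjoint, each induces a connected subgraph, and every pair is joined by at least one edge of G. Contracting each set to a single vertex therefore yields K_{4} as a minor, and since treewidth is minor-monotone, tw(G) ≥ tw(K_{4}) = 3. Combining the bounds, tw(G) = 3.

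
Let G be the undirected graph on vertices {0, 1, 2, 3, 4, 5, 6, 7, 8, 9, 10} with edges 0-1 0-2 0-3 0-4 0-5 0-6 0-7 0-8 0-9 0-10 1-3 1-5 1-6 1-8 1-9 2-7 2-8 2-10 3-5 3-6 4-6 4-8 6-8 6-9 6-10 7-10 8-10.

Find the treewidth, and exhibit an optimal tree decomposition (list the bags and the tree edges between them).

Treewidth 3.
One such decomposition:
Bags: B1 = {0, 6, 8, 10}  B2 = {0, 2, 8, 10}  B3 = {0, 1, 6, 8}  B4 = {0, 2, 7, 10}  B5 = {0, 1, 3, 6}  B6 = {0, 1, 6, 9}  B7 = {0, 4, 6, 8}  B8 = {0, 1, 3, 5}
Tree: B1–B2, B1–B3, B2–B4, B3–B5, B5–B6, B3–B7, B5–B8

Every bag has size at most 4, so the width is 4 − 1 = 3 and tw(G) ≤ 3. Conversely, {0, 2, 8, 10} is a clique of size 4, and the vertices of any clique must share a bag in every tree decomposition; so some bag has ≥ 4 vertices and tw(G) ≥ 3. The upper and lower bounds meet at 3, so that is the treewidth.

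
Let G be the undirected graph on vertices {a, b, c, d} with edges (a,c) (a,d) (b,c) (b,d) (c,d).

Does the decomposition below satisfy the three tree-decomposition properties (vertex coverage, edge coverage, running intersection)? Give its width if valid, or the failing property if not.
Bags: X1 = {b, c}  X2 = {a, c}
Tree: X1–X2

A tree decomposition must satisfy three properties: every vertex lies in some bag; for every edge, both endpoints lie together in some bag; and for every vertex, the bags containing it form a connected subtree. Here vertex d appears in no bag, so the decomposition is invalid.

No — vertex d appears in no bag.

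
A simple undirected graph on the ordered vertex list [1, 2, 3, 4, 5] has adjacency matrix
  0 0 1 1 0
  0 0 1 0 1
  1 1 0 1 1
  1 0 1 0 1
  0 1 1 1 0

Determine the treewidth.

2

A width-2 tree decomposition is:
Bags: B1 = {3, 4, 5}  B2 = {1, 3, 4}  B3 = {2, 3, 5}
Tree: B1–B2, B1–B3
Every bag has size at most 3, so the width is 3 − 1 = 2 and tw(G) ≤ 2. On the other hand G contains the 3-clique {2, 3, 5}. A clique must lie in a single bag of any decomposition, so no decomposition can have width below 2. Combining the bounds, tw(G) = 2.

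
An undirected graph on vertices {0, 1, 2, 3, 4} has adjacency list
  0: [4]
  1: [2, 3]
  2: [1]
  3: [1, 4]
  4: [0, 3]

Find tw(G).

A width-1 tree decomposition is:
Bags: B1 = {0, 4}  B2 = {3, 4}  B3 = {1, 3}  B4 = {1, 2}
Tree: B1–B2, B2–B3, B3–B4
The largest bag has 2 vertices, giving width 1; this decomposition certifies tw(G) ≤ 1. Since G has at least one edge (e.g. 0–4), it is not an edgeless graph, so tw(G) ≥ 1. Therefore the treewidth is 1.

1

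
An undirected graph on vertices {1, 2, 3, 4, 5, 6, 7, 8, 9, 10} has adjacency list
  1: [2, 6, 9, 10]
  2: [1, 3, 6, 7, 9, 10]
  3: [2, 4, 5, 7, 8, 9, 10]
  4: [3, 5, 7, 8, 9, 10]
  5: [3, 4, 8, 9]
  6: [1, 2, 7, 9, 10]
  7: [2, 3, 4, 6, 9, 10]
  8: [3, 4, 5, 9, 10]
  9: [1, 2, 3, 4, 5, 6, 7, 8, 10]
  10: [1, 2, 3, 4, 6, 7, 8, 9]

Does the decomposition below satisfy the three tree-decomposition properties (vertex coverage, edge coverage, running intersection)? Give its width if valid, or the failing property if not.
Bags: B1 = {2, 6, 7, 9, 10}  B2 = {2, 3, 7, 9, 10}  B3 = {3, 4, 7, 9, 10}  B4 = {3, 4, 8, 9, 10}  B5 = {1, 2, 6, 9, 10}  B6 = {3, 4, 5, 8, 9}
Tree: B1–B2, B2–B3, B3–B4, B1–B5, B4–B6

Every vertex of G appears in some bag (union = {1, 2, 3, 4, 5, 6, 7, 8, 9, 10}); every edge is covered by a bag; and for each vertex v the set of bags containing v is connected in the bag tree. The decomposition is therefore valid. The largest bag has 5 vertices, so the width is 4.

Yes; width 4.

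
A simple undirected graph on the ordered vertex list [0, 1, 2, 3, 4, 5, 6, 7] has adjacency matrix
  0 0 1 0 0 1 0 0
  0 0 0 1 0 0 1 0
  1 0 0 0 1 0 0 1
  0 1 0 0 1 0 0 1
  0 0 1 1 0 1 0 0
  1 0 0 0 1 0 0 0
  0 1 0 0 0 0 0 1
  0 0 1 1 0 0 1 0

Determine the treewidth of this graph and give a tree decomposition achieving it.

Treewidth 2.
One such decomposition:
Bags: B1 = {1, 3, 6}  B2 = {3, 6, 7}  B3 = {3, 4, 7}  B4 = {2, 4, 7}  B5 = {2, 4, 5}  B6 = {0, 2, 5}
Tree: B1–B2, B2–B3, B3–B4, B4–B5, B5–B6

Each bag holds 3 vertices, so the decomposition has width 2, which upper-bounds the treewidth. The edges 1–6–7–3–1 form a cycle, so G is not a tree and its treewidth is at least 2. Hence tw(G) = 2 exactly.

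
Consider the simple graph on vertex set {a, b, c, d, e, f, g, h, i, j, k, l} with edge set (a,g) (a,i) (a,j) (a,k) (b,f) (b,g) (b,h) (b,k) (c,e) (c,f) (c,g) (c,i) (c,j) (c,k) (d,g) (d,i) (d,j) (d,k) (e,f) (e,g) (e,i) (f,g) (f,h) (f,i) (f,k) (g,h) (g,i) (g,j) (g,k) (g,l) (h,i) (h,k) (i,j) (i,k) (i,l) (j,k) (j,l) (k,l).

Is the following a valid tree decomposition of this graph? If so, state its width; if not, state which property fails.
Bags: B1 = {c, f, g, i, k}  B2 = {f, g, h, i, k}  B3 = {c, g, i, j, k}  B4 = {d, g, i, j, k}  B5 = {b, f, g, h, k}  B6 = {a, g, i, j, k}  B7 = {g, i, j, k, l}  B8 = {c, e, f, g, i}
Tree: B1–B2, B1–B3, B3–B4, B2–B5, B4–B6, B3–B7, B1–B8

Yes; width 4.

Checking the three conditions: (i) the bags cover all of {a, b, c, d, e, f, g, h, i, j, k, l}; (ii) for each edge, some bag contains both endpoints; (iii) the bags containing any fixed vertex form a subtree. All hold, so the decomposition is valid with width 5 − 1 = 4.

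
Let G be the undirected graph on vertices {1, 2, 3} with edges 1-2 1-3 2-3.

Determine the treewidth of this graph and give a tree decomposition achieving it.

Treewidth 2.
One optimal decomposition is:
Bags: B1 = {1, 2, 3}
Tree: (single bag)

With just one bag of size 3, the width is 3 − 1 = 2, so tw(G) ≤ 2. On the other hand G contains the 3-clique {1, 2, 3}. A clique must lie in a single bag of any decomposition, so no decomposition can have width below 2. Combining the bounds, tw(G) = 2.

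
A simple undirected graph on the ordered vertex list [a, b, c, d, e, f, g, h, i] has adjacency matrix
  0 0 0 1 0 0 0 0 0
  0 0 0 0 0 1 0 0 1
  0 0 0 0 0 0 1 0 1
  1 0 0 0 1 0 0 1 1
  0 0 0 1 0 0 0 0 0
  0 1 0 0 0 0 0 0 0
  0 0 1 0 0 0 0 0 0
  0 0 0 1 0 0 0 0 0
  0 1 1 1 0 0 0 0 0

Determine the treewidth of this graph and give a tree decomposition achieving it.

Every bag has size at most 2, so the width is 2 − 1 = 1 and tw(G) ≤ 1. G has an edge, so its treewidth is at least 1. Therefore the treewidth is 1.

Treewidth 1.
One such decomposition:
Bags: B1 = {a, d}  B2 = {d, i}  B3 = {d, e}  B4 = {d, h}  B5 = {c, i}  B6 = {b, i}  B7 = {b, f}  B8 = {c, g}
Tree: B1–B2, B1–B3, B1–B4, B2–B5, B5–B6, B6–B7, B5–B8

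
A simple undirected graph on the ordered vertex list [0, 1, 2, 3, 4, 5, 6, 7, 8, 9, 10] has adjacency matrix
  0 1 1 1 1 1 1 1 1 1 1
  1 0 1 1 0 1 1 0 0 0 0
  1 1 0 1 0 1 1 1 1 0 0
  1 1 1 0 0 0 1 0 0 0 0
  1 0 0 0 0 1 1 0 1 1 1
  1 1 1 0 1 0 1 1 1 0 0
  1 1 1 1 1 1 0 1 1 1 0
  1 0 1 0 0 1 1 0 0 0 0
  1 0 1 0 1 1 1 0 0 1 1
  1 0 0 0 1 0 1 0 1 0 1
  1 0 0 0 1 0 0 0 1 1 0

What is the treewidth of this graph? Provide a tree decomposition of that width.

Each bag holds 5 vertices, so the decomposition has width 4, which upper-bounds the treewidth. On the other hand G contains the 5-clique {0, 4, 8, 9, 10}. A clique must lie in a single bag of any decomposition, so no decomposition can have width below 4. Combining the bounds, tw(G) = 4.

Treewidth 4.
One such decomposition:
Bags: B1 = {0, 4, 5, 6, 8}  B2 = {0, 2, 5, 6, 8}  B3 = {0, 4, 6, 8, 9}  B4 = {0, 1, 2, 5, 6}  B5 = {0, 2, 5, 6, 7}  B6 = {0, 4, 8, 9, 10}  B7 = {0, 1, 2, 3, 6}
Tree: B1–B2, B1–B3, B2–B4, B2–B5, B3–B6, B4–B7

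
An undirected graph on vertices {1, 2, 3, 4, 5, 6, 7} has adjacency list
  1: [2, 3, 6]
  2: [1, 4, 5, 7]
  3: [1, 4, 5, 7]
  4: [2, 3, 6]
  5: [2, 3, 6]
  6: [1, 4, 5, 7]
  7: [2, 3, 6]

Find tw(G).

A width-3 tree decomposition is:
Bags: B1 = {2, 3, 6, 7}  B2 = {2, 3, 4, 6}  B3 = {2, 3, 5, 6}  B4 = {1, 2, 3, 6}
Tree: B1–B2, B2–B3, B3–B4
Each bag holds 4 vertices, so the decomposition has width 3, which upper-bounds the treewidth. For the lower bound: the 4 vertex sets {2,7}, {4,6}, {3}, {5} are disjoint, each induces a connected subgraph, and every pair is joined by at least one edge of G. Contracting each set to a single vertex therefore yields K_{4} as a minor, and since treewidth is minor-monotone, tw(G) ≥ tw(K_{4}) = 3. Hence tw(G) = 3 exactly.

3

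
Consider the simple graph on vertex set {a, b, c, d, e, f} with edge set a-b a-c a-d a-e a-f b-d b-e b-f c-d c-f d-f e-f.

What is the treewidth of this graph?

3

A width-3 tree decomposition is:
Bags: B1 = {a, b, e, f}  B2 = {a, b, d, f}  B3 = {a, c, d, f}
Tree: B1–B2, B2–B3
Every bag has size at most 4, so the width is 4 − 1 = 3 and tw(G) ≤ 3. Conversely, {a, c, d, f} is a clique of size 4, and the vertices of any clique must share a bag in every tree decomposition; so some bag has ≥ 4 vertices and tw(G) ≥ 3. Therefore the treewidth is 3.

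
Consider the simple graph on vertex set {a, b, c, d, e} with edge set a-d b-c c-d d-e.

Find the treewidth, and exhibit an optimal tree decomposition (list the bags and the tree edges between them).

Treewidth 1.
One such decomposition:
Bags: B1 = {c, d}  B2 = {a, d}  B3 = {d, e}  B4 = {b, c}
Tree: B1–B2, B1–B3, B1–B4

The largest bag has 2 vertices, giving width 1; this decomposition certifies tw(G) ≤ 1. Since G has at least one edge (e.g. d–c), it is not an edgeless graph, so tw(G) ≥ 1. Combining the bounds, tw(G) = 1.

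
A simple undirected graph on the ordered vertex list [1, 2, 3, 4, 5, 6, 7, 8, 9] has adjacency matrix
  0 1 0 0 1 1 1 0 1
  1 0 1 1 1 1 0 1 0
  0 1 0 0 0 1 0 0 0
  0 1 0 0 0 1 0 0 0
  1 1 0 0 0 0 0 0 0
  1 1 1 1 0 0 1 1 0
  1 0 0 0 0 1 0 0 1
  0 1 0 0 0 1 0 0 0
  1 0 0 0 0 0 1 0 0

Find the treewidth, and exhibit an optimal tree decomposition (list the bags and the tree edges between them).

Treewidth 2.
One such decomposition:
Bags: B1 = {2, 3, 6}  B2 = {1, 2, 6}  B3 = {1, 2, 5}  B4 = {2, 6, 8}  B5 = {1, 6, 7}  B6 = {2, 4, 6}  B7 = {1, 7, 9}
Tree: B1–B2, B2–B3, B1–B4, B2–B5, B2–B6, B5–B7

Each bag holds 3 vertices, so the decomposition has width 2, which upper-bounds the treewidth. For the lower bound, the 3 vertices {1, 7, 9} are pairwise adjacent, and any tree decomposition puts a clique entirely inside one bag — forcing width ≥ 2. The upper and lower bounds meet at 2, so that is the treewidth.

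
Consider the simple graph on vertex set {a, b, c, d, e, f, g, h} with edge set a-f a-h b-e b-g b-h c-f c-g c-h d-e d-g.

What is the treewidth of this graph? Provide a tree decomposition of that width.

Treewidth 2.
One such decomposition:
Bags: B1 = {a, c, f}  B2 = {a, c, h}  B3 = {c, g, h}  B4 = {b, g, h}  B5 = {b, d, g}  B6 = {b, d, e}
Tree: B1–B2, B2–B3, B3–B4, B4–B5, B5–B6

The largest bag has 3 vertices, giving width 2; this decomposition certifies tw(G) ≤ 2. The edges f–a–h–c–f form a cycle, so G is not a tree and its treewidth is at least 2. The upper and lower bounds meet at 2, so that is the treewidth.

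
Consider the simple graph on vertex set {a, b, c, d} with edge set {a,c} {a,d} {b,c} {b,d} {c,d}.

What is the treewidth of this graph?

2

A width-2 tree decomposition is:
Bags: B1 = {b, c, d}  B2 = {a, c, d}
Tree: B1–B2
Each bag holds 3 vertices, so the decomposition has width 2, which upper-bounds the treewidth. Conversely, {a, c, d} is a clique of size 3, and the vertices of any clique must share a bag in every tree decomposition; so some bag has ≥ 3 vertices and tw(G) ≥ 2. Therefore the treewidth is 2.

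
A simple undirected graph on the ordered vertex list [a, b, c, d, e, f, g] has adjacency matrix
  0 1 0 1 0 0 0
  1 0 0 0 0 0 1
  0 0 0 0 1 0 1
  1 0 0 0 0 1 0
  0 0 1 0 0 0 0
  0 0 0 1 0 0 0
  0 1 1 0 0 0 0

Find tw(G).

1

A width-1 tree decomposition is:
Bags: B1 = {c, e}  B2 = {c, g}  B3 = {b, g}  B4 = {a, b}  B5 = {a, d}  B6 = {d, f}
Tree: B1–B2, B2–B3, B3–B4, B4–B5, B5–B6
Every bag has size at most 2, so the width is 2 − 1 = 1 and tw(G) ≤ 1. Any graph with an edge has treewidth ≥ 1, and G has the edge e–c. Combining the bounds, tw(G) = 1.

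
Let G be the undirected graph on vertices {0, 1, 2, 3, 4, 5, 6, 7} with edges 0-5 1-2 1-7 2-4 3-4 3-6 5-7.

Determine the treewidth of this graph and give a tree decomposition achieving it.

Treewidth 1.
One such decomposition:
Bags: B1 = {0, 5}  B2 = {5, 7}  B3 = {1, 7}  B4 = {1, 2}  B5 = {2, 4}  B6 = {3, 4}  B7 = {3, 6}
Tree: B1–B2, B2–B3, B3–B4, B4–B5, B5–B6, B6–B7

The largest bag has 2 vertices, giving width 1; this decomposition certifies tw(G) ≤ 1. Any graph with an edge has treewidth ≥ 1, and G has the edge 0–5. Combining the bounds, tw(G) = 1.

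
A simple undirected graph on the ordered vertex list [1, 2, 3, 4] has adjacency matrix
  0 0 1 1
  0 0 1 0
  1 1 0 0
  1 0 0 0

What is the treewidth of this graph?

A width-1 tree decomposition is:
Bags: B1 = {2, 3}  B2 = {1, 3}  B3 = {1, 4}
Tree: B1–B2, B2–B3
Every bag has size at most 2, so the width is 2 − 1 = 1 and tw(G) ≤ 1. Since G has at least one edge (e.g. 2–3), it is not an edgeless graph, so tw(G) ≥ 1. The upper and lower bounds meet at 1, so that is the treewidth.

1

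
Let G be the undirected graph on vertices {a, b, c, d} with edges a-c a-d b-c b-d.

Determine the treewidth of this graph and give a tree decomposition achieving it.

Treewidth 2.
One optimal decomposition is:
Bags: B1 = {a, b, d}  B2 = {a, b, c}
Tree: B1–B2

Each bag holds 3 vertices, so the decomposition has width 2, which upper-bounds the treewidth. The edges a–d–b–c–a form a cycle, so G is not a tree and its treewidth is at least 2. Therefore the treewidth is 2.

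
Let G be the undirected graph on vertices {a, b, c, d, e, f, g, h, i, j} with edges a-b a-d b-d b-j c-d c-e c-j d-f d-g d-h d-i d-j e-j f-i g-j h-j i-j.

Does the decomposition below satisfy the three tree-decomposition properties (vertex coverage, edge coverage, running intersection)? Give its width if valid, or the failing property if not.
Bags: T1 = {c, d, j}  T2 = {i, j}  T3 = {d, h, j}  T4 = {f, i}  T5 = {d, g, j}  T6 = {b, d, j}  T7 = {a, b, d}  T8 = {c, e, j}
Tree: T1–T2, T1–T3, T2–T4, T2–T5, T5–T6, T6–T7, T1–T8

A tree decomposition must satisfy three properties: every vertex lies in some bag; for every edge, both endpoints lie together in some bag; and for every vertex, the bags containing it form a connected subtree. Here edge (d,i) lies in no bag, so the decomposition is invalid.

No — edge (d,i) lies in no bag.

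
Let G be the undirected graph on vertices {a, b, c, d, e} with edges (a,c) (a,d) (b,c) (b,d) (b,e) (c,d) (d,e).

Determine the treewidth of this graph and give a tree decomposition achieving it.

Every bag has size at most 3, so the width is 3 − 1 = 2 and tw(G) ≤ 2. On the other hand G contains the 3-clique {b, d, e}. A clique must lie in a single bag of any decomposition, so no decomposition can have width below 2. Combining the bounds, tw(G) = 2.

Treewidth 2.
One optimal decomposition is:
Bags: B1 = {a, c, d}  B2 = {b, c, d}  B3 = {b, d, e}
Tree: B1–B2, B2–B3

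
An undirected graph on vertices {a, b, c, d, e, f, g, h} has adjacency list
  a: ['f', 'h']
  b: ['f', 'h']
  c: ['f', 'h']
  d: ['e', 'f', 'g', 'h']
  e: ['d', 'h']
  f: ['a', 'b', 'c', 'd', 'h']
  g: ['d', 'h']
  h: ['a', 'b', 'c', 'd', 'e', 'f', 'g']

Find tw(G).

2

A width-2 tree decomposition is:
Bags: B1 = {d, f, h}  B2 = {d, e, h}  B3 = {c, f, h}  B4 = {b, f, h}  B5 = {d, g, h}  B6 = {a, f, h}
Tree: B1–B2, B1–B3, B1–B4, B1–B5, B1–B6
The largest bag has 3 vertices, giving width 2; this decomposition certifies tw(G) ≤ 2. On the other hand G contains the 3-clique {d, g, h}. A clique must lie in a single bag of any decomposition, so no decomposition can have width below 2. Combining the bounds, tw(G) = 2.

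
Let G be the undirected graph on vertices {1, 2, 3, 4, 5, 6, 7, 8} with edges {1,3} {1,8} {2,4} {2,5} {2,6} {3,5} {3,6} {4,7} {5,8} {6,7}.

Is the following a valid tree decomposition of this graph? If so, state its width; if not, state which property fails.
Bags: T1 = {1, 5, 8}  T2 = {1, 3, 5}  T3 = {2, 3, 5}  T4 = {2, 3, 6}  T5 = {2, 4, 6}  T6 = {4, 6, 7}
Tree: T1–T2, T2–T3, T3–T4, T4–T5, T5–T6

Yes; width 2.

Every vertex of G appears in some bag (union = {1, 2, 3, 4, 5, 6, 7, 8}); every edge is covered by a bag; and for each vertex v the set of bags containing v is connected in the bag tree. The decomposition is therefore valid. The largest bag has 3 vertices, so the width is 2.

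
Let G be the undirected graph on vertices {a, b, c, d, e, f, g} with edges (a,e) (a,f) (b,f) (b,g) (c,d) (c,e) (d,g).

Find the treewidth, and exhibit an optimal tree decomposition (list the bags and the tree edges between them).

Treewidth 2.
One optimal decomposition is:
Bags: B1 = {b, f, g}  B2 = {d, f, g}  B3 = {c, d, f}  B4 = {c, e, f}  B5 = {a, e, f}
Tree: B1–B2, B2–B3, B3–B4, B4–B5

Every bag has size at most 3, so the width is 3 − 1 = 2 and tw(G) ≤ 2. The edges f–b–g–d–c–e–a–f form a cycle, so G is not a tree and its treewidth is at least 2. Therefore the treewidth is 2.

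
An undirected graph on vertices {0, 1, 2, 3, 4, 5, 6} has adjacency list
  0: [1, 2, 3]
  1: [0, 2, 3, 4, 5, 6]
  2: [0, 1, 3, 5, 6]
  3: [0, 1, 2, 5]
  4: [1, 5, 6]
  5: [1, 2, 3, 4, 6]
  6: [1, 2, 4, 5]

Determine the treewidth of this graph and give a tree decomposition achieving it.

Treewidth 3.
Bags: B1 = {1, 2, 5, 6}  B2 = {1, 2, 3, 5}  B3 = {0, 1, 2, 3}  B4 = {1, 4, 5, 6}
Tree: B1–B2, B2–B3, B1–B4

Every bag has size at most 4, so the width is 4 − 1 = 3 and tw(G) ≤ 3. For the lower bound, the 4 vertices {0, 1, 2, 3} are pairwise adjacent, and any tree decomposition puts a clique entirely inside one bag — forcing width ≥ 3. The upper and lower bounds meet at 3, so that is the treewidth.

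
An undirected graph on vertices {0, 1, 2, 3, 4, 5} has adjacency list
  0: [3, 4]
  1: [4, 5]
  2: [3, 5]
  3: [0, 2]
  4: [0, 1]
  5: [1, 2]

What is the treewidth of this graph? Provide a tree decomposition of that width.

Treewidth 2.
Bags: B1 = {1, 2, 5}  B2 = {1, 2, 4}  B3 = {0, 2, 4}  B4 = {0, 2, 3}
Tree: B1–B2, B2–B3, B3–B4

Each bag holds 3 vertices, so the decomposition has width 2, which upper-bounds the treewidth. Since 2–5–1–4–0–3–2 is a cycle in G, G is not acyclic. Forests are exactly the graphs of treewidth ≤ 1, so tw(G) ≥ 2. Combining the bounds, tw(G) = 2.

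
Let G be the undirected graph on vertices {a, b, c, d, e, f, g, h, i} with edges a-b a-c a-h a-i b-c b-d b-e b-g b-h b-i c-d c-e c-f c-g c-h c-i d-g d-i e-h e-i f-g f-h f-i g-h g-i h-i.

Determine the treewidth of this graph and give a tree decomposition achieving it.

Treewidth 4.
Bags: B1 = {b, c, g, h, i}  B2 = {c, f, g, h, i}  B3 = {b, c, e, h, i}  B4 = {b, c, d, g, i}  B5 = {a, b, c, h, i}
Tree: B1–B2, B1–B3, B1–B4, B3–B5

Every bag has size at most 5, so the width is 5 − 1 = 4 and tw(G) ≤ 4. For the lower bound, the 5 vertices {b, c, d, g, i} are pairwise adjacent, and any tree decomposition puts a clique entirely inside one bag — forcing width ≥ 4. The upper and lower bounds meet at 4, so that is the treewidth.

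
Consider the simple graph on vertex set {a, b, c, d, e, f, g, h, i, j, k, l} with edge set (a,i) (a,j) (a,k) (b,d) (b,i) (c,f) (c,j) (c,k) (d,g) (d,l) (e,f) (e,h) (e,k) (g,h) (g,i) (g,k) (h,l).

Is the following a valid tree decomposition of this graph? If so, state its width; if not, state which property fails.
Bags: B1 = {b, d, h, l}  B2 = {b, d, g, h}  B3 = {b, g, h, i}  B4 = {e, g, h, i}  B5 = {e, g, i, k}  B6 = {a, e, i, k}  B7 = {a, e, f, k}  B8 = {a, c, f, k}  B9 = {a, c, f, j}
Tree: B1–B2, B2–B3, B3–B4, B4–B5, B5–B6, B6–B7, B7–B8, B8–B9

Yes; width 3.

Vertex coverage: the bags together contain {a, b, c, d, e, f, g, h, i, j, k, l}, the full vertex set. Edge coverage: each edge of G has both endpoints in at least one bag. Running intersection: for every vertex, the bags containing it form a connected subtree. All three properties hold, so this is a valid tree decomposition of width max|bag| − 1 = 3, and hence tw(G) ≤ 3.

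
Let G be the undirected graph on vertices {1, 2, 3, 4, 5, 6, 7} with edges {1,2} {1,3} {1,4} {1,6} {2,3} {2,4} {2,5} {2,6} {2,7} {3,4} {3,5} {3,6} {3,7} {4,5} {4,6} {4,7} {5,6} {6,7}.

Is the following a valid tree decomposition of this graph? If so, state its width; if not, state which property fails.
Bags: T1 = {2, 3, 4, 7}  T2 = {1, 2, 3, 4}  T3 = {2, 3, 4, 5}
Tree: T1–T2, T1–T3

No — vertex 6 appears in no bag.

A tree decomposition must satisfy three properties: every vertex lies in some bag; for every edge, both endpoints lie together in some bag; and for every vertex, the bags containing it form a connected subtree. Here vertex 6 appears in no bag, so the decomposition is invalid.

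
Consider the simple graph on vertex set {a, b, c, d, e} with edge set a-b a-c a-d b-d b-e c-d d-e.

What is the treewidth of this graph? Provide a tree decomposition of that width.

The largest bag has 3 vertices, giving width 2; this decomposition certifies tw(G) ≤ 2. For the lower bound, the 3 vertices {b, d, e} are pairwise adjacent, and any tree decomposition puts a clique entirely inside one bag — forcing width ≥ 2. Therefore the treewidth is 2.

Treewidth 2.
One such decomposition:
Bags: B1 = {a, b, d}  B2 = {a, c, d}  B3 = {b, d, e}
Tree: B1–B2, B1–B3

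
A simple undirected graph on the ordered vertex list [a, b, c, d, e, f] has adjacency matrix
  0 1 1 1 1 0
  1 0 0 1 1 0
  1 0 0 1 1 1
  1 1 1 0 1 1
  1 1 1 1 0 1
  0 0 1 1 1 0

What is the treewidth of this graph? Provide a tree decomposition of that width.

The largest bag has 4 vertices, giving width 3; this decomposition certifies tw(G) ≤ 3. Conversely, {c, d, e, f} is a clique of size 4, and the vertices of any clique must share a bag in every tree decomposition; so some bag has ≥ 4 vertices and tw(G) ≥ 3. Therefore the treewidth is 3.

Treewidth 3.
One such decomposition:
Bags: B1 = {a, b, d, e}  B2 = {a, c, d, e}  B3 = {c, d, e, f}
Tree: B1–B2, B2–B3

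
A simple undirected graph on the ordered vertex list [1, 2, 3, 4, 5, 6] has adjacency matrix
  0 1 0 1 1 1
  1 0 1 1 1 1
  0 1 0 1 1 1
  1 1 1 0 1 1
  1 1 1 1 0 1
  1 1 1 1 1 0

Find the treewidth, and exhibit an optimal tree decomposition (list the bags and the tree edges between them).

Treewidth 4.
One such decomposition:
Bags: B1 = {1, 2, 4, 5, 6}  B2 = {2, 3, 4, 5, 6}
Tree: B1–B2

The largest bag has 5 vertices, giving width 4; this decomposition certifies tw(G) ≤ 4. For the lower bound, the 5 vertices {1, 2, 4, 5, 6} are pairwise adjacent, and any tree decomposition puts a clique entirely inside one bag — forcing width ≥ 4. Hence tw(G) = 4 exactly.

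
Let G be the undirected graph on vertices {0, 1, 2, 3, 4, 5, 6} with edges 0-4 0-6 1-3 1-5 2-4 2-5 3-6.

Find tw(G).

A width-2 tree decomposition is:
Bags: B1 = {1, 3, 5}  B2 = {3, 5, 6}  B3 = {0, 5, 6}  B4 = {0, 4, 5}  B5 = {2, 4, 5}
Tree: B1–B2, B2–B3, B3–B4, B4–B5
Each bag holds 3 vertices, so the decomposition has width 2, which upper-bounds the treewidth. Since 5–1–3–6–0–4–2–5 is a cycle in G, G is not acyclic. Forests are exactly the graphs of treewidth ≤ 1, so tw(G) ≥ 2. The upper and lower bounds meet at 2, so that is the treewidth.

2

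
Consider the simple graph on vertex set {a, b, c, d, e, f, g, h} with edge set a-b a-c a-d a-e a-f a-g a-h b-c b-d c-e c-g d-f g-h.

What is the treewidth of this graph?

2

A width-2 tree decomposition is:
Bags: B1 = {a, c, g}  B2 = {a, b, c}  B3 = {a, g, h}  B4 = {a, b, d}  B5 = {a, c, e}  B6 = {a, d, f}
Tree: B1–B2, B1–B3, B2–B4, B1–B5, B4–B6
Each bag holds 3 vertices, so the decomposition has width 2, which upper-bounds the treewidth. On the other hand G contains the 3-clique {a, d, f}. A clique must lie in a single bag of any decomposition, so no decomposition can have width below 2. The upper and lower bounds meet at 2, so that is the treewidth.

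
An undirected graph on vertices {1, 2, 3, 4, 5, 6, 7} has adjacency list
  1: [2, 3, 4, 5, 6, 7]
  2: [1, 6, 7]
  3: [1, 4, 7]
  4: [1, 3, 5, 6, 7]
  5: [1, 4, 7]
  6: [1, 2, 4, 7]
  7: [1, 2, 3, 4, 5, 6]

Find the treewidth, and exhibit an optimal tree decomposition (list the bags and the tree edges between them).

Treewidth 3.
One optimal decomposition is:
Bags: B1 = {1, 4, 6, 7}  B2 = {1, 2, 6, 7}  B3 = {1, 4, 5, 7}  B4 = {1, 3, 4, 7}
Tree: B1–B2, B1–B3, B3–B4

The largest bag has 4 vertices, giving width 3; this decomposition certifies tw(G) ≤ 3. Conversely, {1, 2, 6, 7} is a clique of size 4, and the vertices of any clique must share a bag in every tree decomposition; so some bag has ≥ 4 vertices and tw(G) ≥ 3. The upper and lower bounds meet at 3, so that is the treewidth.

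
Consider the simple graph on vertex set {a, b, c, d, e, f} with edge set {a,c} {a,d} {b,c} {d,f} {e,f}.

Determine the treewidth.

1

A width-1 tree decomposition is:
Bags: B1 = {b, c}  B2 = {a, c}  B3 = {a, d}  B4 = {d, f}  B5 = {e, f}
Tree: B1–B2, B2–B3, B3–B4, B4–B5
The largest bag has 2 vertices, giving width 1; this decomposition certifies tw(G) ≤ 1. G has an edge, so its treewidth is at least 1. Hence tw(G) = 1 exactly.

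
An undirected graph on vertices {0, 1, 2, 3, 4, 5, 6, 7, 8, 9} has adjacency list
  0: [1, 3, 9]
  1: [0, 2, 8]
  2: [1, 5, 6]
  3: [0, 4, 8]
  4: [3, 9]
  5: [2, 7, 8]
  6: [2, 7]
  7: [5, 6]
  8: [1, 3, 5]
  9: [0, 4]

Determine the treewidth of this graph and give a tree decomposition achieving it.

Treewidth 2.
Bags: B1 = {3, 4, 9}  B2 = {0, 3, 9}  B3 = {0, 3, 8}  B4 = {0, 1, 8}  B5 = {1, 5, 8}  B6 = {1, 2, 5}  B7 = {2, 5, 7}  B8 = {2, 6, 7}
Tree: B1–B2, B2–B3, B3–B4, B4–B5, B5–B6, B6–B7, B7–B8

Every bag has size at most 3, so the width is 3 − 1 = 2 and tw(G) ≤ 2. For the lower bound, G contains the cycle 4–9–0–3–4, so G is not a forest; only forests have treewidth ≤ 1, hence tw(G) ≥ 2. Combining the bounds, tw(G) = 2.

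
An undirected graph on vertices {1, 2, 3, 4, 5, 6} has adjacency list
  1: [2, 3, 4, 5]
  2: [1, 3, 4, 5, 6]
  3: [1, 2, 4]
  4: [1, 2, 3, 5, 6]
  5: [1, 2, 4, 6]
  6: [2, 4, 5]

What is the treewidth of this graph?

A width-3 tree decomposition is:
Bags: B1 = {1, 2, 4, 5}  B2 = {1, 2, 3, 4}  B3 = {2, 4, 5, 6}
Tree: B1–B2, B1–B3
The largest bag has 4 vertices, giving width 3; this decomposition certifies tw(G) ≤ 3. On the other hand G contains the 4-clique {1, 2, 3, 4}. A clique must lie in a single bag of any decomposition, so no decomposition can have width below 3. The upper and lower bounds meet at 3, so that is the treewidth.

3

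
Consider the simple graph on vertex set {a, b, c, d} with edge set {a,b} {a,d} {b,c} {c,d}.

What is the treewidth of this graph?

A width-2 tree decomposition is:
Bags: B1 = {a, b, d}  B2 = {b, c, d}
Tree: B1–B2
Every bag has size at most 3, so the width is 3 − 1 = 2 and tw(G) ≤ 2. Since b–a–d–c–b is a cycle in G, G is not acyclic. Forests are exactly the graphs of treewidth ≤ 1, so tw(G) ≥ 2. Hence tw(G) = 2 exactly.

2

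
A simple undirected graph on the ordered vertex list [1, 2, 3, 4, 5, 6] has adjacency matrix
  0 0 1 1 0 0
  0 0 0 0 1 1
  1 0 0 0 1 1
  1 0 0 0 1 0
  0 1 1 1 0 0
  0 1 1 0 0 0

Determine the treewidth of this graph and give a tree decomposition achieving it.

The largest bag has 3 vertices, giving width 2; this decomposition certifies tw(G) ≤ 2. The edges 4–1–3–5–4 form a cycle, so G is not a tree and its treewidth is at least 2. The upper and lower bounds meet at 2, so that is the treewidth.

Treewidth 2.
One such decomposition:
Bags: B1 = {1, 4, 5}  B2 = {1, 3, 5}  B3 = {2, 3, 5}  B4 = {2, 3, 6}
Tree: B1–B2, B2–B3, B3–B4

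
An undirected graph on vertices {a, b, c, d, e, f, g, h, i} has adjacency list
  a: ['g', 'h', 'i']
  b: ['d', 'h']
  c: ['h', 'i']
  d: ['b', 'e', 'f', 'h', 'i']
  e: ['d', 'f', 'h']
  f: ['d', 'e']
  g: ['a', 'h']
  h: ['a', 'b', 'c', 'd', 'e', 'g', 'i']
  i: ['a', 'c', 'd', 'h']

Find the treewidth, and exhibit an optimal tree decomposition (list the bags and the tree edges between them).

Treewidth 2.
One such decomposition:
Bags: B1 = {d, h, i}  B2 = {a, h, i}  B3 = {d, e, h}  B4 = {c, h, i}  B5 = {d, e, f}  B6 = {a, g, h}  B7 = {b, d, h}
Tree: B1–B2, B1–B3, B2–B4, B3–B5, B2–B6, B1–B7

Each bag holds 3 vertices, so the decomposition has width 2, which upper-bounds the treewidth. Conversely, {d, e, h} is a clique of size 3, and the vertices of any clique must share a bag in every tree decomposition; so some bag has ≥ 3 vertices and tw(G) ≥ 2. Combining the bounds, tw(G) = 2.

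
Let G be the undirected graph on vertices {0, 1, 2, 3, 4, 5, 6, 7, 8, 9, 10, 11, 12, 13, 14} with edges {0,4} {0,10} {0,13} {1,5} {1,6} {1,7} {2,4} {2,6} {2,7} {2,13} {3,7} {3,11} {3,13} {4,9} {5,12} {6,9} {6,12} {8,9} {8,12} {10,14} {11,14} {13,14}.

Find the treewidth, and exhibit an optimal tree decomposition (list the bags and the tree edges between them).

Each bag holds 4 vertices, so the decomposition has width 3, which upper-bounds the treewidth. For the lower bound: the 4 vertex sets {5,8,12}, {9}, {6}, {1,2,4,7} are disjoint, each induces a connected subgraph, and every pair is joined by at least one edge of G. Contracting each set to a single vertex therefore yields K_{4} as a minor, and since treewidth is minor-monotone, tw(G) ≥ tw(K_{4}) = 3. Combining the bounds, tw(G) = 3.

Treewidth 3.
Bags: B1 = {5, 8, 9, 12}  B2 = {5, 6, 9, 12}  B3 = {1, 5, 6, 9}  B4 = {1, 4, 6, 9}  B5 = {1, 2, 4, 6}  B6 = {1, 2, 4, 7}  B7 = {0, 2, 4, 7}  B8 = {0, 2, 7, 13}  B9 = {0, 3, 7, 13}  B10 = {0, 3, 10, 13}  B11 = {3, 10, 13, 14}  B12 = {3, 10, 11, 14}
Tree: B1–B2, B2–B3, B3–B4, B4–B5, B5–B6, B6–B7, B7–B8, B8–B9, B9–B10, B10–B11, B11–B12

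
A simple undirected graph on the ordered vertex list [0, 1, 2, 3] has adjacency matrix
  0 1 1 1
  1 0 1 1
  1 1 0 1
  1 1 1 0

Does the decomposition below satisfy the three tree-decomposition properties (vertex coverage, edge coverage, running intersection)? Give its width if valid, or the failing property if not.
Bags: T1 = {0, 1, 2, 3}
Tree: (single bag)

Every vertex of G appears in some bag (union = {0, 1, 2, 3}); every edge is covered by a bag; and for each vertex v the set of bags containing v is connected in the bag tree. The decomposition is therefore valid. The largest bag has 4 vertices, so the width is 3.

Yes; width 3.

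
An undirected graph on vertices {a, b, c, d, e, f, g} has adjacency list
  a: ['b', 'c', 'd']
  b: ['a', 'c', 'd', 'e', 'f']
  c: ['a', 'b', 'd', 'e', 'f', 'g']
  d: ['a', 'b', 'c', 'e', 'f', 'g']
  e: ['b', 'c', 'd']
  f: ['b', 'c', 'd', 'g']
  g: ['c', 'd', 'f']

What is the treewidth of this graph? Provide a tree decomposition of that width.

The largest bag has 4 vertices, giving width 3; this decomposition certifies tw(G) ≤ 3. Conversely, {c, d, f, g} is a clique of size 4, and the vertices of any clique must share a bag in every tree decomposition; so some bag has ≥ 4 vertices and tw(G) ≥ 3. Combining the bounds, tw(G) = 3.

Treewidth 3.
One such decomposition:
Bags: B1 = {b, c, d, e}  B2 = {b, c, d, f}  B3 = {a, b, c, d}  B4 = {c, d, f, g}
Tree: B1–B2, B2–B3, B2–B4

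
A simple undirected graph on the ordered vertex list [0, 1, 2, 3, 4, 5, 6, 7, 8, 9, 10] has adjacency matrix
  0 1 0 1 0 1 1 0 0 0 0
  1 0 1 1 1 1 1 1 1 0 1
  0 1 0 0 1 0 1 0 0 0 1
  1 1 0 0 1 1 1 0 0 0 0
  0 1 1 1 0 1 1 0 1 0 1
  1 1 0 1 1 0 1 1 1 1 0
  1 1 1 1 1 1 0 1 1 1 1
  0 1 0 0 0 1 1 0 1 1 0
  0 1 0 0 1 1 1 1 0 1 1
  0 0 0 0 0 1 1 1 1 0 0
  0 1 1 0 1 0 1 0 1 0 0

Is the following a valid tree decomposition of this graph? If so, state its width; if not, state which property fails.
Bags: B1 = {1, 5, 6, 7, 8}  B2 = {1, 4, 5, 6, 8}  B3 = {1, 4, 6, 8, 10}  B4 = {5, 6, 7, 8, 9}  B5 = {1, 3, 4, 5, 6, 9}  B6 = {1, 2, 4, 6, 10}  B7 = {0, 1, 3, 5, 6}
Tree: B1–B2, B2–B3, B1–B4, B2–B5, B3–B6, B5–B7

No — bags containing vertex 9 are not connected in the tree.

A tree decomposition must satisfy three properties: every vertex lies in some bag; for every edge, both endpoints lie together in some bag; and for every vertex, the bags containing it form a connected subtree. Here bags containing vertex 9 are not connected in the tree, so the decomposition is invalid.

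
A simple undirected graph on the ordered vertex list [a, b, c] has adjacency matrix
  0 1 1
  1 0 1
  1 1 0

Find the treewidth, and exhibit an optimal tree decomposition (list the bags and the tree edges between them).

Treewidth 2.
One optimal decomposition is:
Bags: B1 = {a, b, c}
Tree: (single bag)

With just one bag of size 3, the width is 3 − 1 = 2, so tw(G) ≤ 2. On the other hand G contains the 3-clique {a, b, c}. A clique must lie in a single bag of any decomposition, so no decomposition can have width below 2. Therefore the treewidth is 2.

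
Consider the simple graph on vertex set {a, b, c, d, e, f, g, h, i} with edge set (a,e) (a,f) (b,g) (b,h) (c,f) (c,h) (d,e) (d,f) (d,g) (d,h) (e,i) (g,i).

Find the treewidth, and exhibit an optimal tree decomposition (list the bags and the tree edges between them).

Each bag holds 4 vertices, so the decomposition has width 3, which upper-bounds the treewidth. For the lower bound: the 4 vertex sets {b,c,h}, {g}, {d}, {a,e,f,i} are disjoint, each induces a connected subgraph, and every pair is joined by at least one edge of G. Contracting each set to a single vertex therefore yields K_{4} as a minor, and since treewidth is minor-monotone, tw(G) ≥ tw(K_{4}) = 3. Combining the bounds, tw(G) = 3.

Treewidth 3.
Bags: B1 = {b, c, g, h}  B2 = {c, d, g, h}  B3 = {c, d, f, g}  B4 = {d, f, g, i}  B5 = {d, e, f, i}  B6 = {a, e, f, i}
Tree: B1–B2, B2–B3, B3–B4, B4–B5, B5–B6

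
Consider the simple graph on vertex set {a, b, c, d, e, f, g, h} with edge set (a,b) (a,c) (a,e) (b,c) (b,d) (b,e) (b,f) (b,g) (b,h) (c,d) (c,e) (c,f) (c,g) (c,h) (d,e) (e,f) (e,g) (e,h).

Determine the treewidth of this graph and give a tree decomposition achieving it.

Every bag has size at most 4, so the width is 4 − 1 = 3 and tw(G) ≤ 3. On the other hand G contains the 4-clique {b, c, d, e}. A clique must lie in a single bag of any decomposition, so no decomposition can have width below 3. Therefore the treewidth is 3.

Treewidth 3.
Bags: B1 = {b, c, e, f}  B2 = {b, c, e, h}  B3 = {b, c, d, e}  B4 = {a, b, c, e}  B5 = {b, c, e, g}
Tree: B1–B2, B2–B3, B3–B4, B2–B5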